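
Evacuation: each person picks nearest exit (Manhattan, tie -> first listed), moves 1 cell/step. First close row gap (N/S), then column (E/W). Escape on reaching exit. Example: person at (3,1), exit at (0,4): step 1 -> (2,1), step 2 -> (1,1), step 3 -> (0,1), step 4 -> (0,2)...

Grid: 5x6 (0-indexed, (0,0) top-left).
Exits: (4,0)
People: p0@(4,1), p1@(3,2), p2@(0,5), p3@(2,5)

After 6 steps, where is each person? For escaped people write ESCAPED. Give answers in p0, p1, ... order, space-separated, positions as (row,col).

Step 1: p0:(4,1)->(4,0)->EXIT | p1:(3,2)->(4,2) | p2:(0,5)->(1,5) | p3:(2,5)->(3,5)
Step 2: p0:escaped | p1:(4,2)->(4,1) | p2:(1,5)->(2,5) | p3:(3,5)->(4,5)
Step 3: p0:escaped | p1:(4,1)->(4,0)->EXIT | p2:(2,5)->(3,5) | p3:(4,5)->(4,4)
Step 4: p0:escaped | p1:escaped | p2:(3,5)->(4,5) | p3:(4,4)->(4,3)
Step 5: p0:escaped | p1:escaped | p2:(4,5)->(4,4) | p3:(4,3)->(4,2)
Step 6: p0:escaped | p1:escaped | p2:(4,4)->(4,3) | p3:(4,2)->(4,1)

ESCAPED ESCAPED (4,3) (4,1)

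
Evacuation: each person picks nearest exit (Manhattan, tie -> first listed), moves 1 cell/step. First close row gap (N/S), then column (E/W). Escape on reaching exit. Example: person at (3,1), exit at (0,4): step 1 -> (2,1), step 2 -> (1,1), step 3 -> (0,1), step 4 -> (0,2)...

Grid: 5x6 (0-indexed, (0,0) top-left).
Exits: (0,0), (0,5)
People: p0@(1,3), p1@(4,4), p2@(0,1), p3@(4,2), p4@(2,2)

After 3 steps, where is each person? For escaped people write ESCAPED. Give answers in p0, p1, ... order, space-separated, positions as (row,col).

Step 1: p0:(1,3)->(0,3) | p1:(4,4)->(3,4) | p2:(0,1)->(0,0)->EXIT | p3:(4,2)->(3,2) | p4:(2,2)->(1,2)
Step 2: p0:(0,3)->(0,4) | p1:(3,4)->(2,4) | p2:escaped | p3:(3,2)->(2,2) | p4:(1,2)->(0,2)
Step 3: p0:(0,4)->(0,5)->EXIT | p1:(2,4)->(1,4) | p2:escaped | p3:(2,2)->(1,2) | p4:(0,2)->(0,1)

ESCAPED (1,4) ESCAPED (1,2) (0,1)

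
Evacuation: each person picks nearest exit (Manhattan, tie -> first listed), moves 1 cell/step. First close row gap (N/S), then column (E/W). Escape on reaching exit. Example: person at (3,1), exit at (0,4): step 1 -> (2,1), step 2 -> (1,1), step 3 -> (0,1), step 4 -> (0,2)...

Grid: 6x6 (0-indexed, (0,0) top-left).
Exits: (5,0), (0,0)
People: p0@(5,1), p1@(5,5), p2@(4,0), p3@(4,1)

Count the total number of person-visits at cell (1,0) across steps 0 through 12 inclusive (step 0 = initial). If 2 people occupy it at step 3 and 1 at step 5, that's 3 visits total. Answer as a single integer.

Answer: 0

Derivation:
Step 0: p0@(5,1) p1@(5,5) p2@(4,0) p3@(4,1) -> at (1,0): 0 [-], cum=0
Step 1: p0@ESC p1@(5,4) p2@ESC p3@(5,1) -> at (1,0): 0 [-], cum=0
Step 2: p0@ESC p1@(5,3) p2@ESC p3@ESC -> at (1,0): 0 [-], cum=0
Step 3: p0@ESC p1@(5,2) p2@ESC p3@ESC -> at (1,0): 0 [-], cum=0
Step 4: p0@ESC p1@(5,1) p2@ESC p3@ESC -> at (1,0): 0 [-], cum=0
Step 5: p0@ESC p1@ESC p2@ESC p3@ESC -> at (1,0): 0 [-], cum=0
Total visits = 0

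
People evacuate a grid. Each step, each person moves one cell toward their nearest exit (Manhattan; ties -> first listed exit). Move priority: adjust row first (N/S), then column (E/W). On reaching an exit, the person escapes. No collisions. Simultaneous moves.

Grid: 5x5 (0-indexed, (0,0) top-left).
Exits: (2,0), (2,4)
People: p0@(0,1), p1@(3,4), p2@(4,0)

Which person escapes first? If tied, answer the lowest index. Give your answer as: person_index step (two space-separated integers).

Step 1: p0:(0,1)->(1,1) | p1:(3,4)->(2,4)->EXIT | p2:(4,0)->(3,0)
Step 2: p0:(1,1)->(2,1) | p1:escaped | p2:(3,0)->(2,0)->EXIT
Step 3: p0:(2,1)->(2,0)->EXIT | p1:escaped | p2:escaped
Exit steps: [3, 1, 2]
First to escape: p1 at step 1

Answer: 1 1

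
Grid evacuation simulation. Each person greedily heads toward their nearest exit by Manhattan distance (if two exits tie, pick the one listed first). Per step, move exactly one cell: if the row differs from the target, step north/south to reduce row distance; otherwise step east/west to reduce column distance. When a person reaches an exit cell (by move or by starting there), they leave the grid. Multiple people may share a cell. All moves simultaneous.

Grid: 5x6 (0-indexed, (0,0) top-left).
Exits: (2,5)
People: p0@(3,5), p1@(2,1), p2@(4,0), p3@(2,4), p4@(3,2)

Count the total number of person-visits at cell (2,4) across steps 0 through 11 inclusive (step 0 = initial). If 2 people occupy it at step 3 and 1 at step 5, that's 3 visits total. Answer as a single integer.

Answer: 4

Derivation:
Step 0: p0@(3,5) p1@(2,1) p2@(4,0) p3@(2,4) p4@(3,2) -> at (2,4): 1 [p3], cum=1
Step 1: p0@ESC p1@(2,2) p2@(3,0) p3@ESC p4@(2,2) -> at (2,4): 0 [-], cum=1
Step 2: p0@ESC p1@(2,3) p2@(2,0) p3@ESC p4@(2,3) -> at (2,4): 0 [-], cum=1
Step 3: p0@ESC p1@(2,4) p2@(2,1) p3@ESC p4@(2,4) -> at (2,4): 2 [p1,p4], cum=3
Step 4: p0@ESC p1@ESC p2@(2,2) p3@ESC p4@ESC -> at (2,4): 0 [-], cum=3
Step 5: p0@ESC p1@ESC p2@(2,3) p3@ESC p4@ESC -> at (2,4): 0 [-], cum=3
Step 6: p0@ESC p1@ESC p2@(2,4) p3@ESC p4@ESC -> at (2,4): 1 [p2], cum=4
Step 7: p0@ESC p1@ESC p2@ESC p3@ESC p4@ESC -> at (2,4): 0 [-], cum=4
Total visits = 4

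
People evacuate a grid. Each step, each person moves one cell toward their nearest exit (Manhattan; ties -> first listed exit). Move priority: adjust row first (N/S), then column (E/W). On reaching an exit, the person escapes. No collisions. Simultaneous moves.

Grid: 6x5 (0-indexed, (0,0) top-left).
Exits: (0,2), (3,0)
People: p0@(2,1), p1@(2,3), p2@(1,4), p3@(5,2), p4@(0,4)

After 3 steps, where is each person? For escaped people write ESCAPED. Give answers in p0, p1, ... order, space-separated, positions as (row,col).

Step 1: p0:(2,1)->(3,1) | p1:(2,3)->(1,3) | p2:(1,4)->(0,4) | p3:(5,2)->(4,2) | p4:(0,4)->(0,3)
Step 2: p0:(3,1)->(3,0)->EXIT | p1:(1,3)->(0,3) | p2:(0,4)->(0,3) | p3:(4,2)->(3,2) | p4:(0,3)->(0,2)->EXIT
Step 3: p0:escaped | p1:(0,3)->(0,2)->EXIT | p2:(0,3)->(0,2)->EXIT | p3:(3,2)->(3,1) | p4:escaped

ESCAPED ESCAPED ESCAPED (3,1) ESCAPED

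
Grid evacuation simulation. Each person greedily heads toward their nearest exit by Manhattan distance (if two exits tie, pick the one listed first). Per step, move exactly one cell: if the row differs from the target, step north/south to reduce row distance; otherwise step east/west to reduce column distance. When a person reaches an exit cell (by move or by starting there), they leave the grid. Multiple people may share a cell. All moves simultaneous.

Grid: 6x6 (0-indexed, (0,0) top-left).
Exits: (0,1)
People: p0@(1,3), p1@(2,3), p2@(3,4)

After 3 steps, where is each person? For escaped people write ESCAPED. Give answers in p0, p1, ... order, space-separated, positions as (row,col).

Step 1: p0:(1,3)->(0,3) | p1:(2,3)->(1,3) | p2:(3,4)->(2,4)
Step 2: p0:(0,3)->(0,2) | p1:(1,3)->(0,3) | p2:(2,4)->(1,4)
Step 3: p0:(0,2)->(0,1)->EXIT | p1:(0,3)->(0,2) | p2:(1,4)->(0,4)

ESCAPED (0,2) (0,4)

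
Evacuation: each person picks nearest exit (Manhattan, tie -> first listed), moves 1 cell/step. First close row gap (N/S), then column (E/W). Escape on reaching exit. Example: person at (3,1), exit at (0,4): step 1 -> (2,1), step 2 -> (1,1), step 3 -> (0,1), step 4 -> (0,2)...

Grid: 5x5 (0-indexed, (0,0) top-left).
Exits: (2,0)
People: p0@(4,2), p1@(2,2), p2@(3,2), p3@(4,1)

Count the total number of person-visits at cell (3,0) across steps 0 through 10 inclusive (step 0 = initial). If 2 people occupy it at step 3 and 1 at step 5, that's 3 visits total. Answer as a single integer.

Answer: 0

Derivation:
Step 0: p0@(4,2) p1@(2,2) p2@(3,2) p3@(4,1) -> at (3,0): 0 [-], cum=0
Step 1: p0@(3,2) p1@(2,1) p2@(2,2) p3@(3,1) -> at (3,0): 0 [-], cum=0
Step 2: p0@(2,2) p1@ESC p2@(2,1) p3@(2,1) -> at (3,0): 0 [-], cum=0
Step 3: p0@(2,1) p1@ESC p2@ESC p3@ESC -> at (3,0): 0 [-], cum=0
Step 4: p0@ESC p1@ESC p2@ESC p3@ESC -> at (3,0): 0 [-], cum=0
Total visits = 0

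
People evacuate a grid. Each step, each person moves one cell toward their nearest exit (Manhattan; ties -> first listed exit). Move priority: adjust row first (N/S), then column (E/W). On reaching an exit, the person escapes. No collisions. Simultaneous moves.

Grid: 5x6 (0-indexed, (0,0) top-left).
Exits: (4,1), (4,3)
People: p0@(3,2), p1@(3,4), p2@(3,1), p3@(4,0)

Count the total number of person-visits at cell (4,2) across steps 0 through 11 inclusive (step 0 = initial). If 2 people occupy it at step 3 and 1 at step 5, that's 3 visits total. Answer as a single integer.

Answer: 1

Derivation:
Step 0: p0@(3,2) p1@(3,4) p2@(3,1) p3@(4,0) -> at (4,2): 0 [-], cum=0
Step 1: p0@(4,2) p1@(4,4) p2@ESC p3@ESC -> at (4,2): 1 [p0], cum=1
Step 2: p0@ESC p1@ESC p2@ESC p3@ESC -> at (4,2): 0 [-], cum=1
Total visits = 1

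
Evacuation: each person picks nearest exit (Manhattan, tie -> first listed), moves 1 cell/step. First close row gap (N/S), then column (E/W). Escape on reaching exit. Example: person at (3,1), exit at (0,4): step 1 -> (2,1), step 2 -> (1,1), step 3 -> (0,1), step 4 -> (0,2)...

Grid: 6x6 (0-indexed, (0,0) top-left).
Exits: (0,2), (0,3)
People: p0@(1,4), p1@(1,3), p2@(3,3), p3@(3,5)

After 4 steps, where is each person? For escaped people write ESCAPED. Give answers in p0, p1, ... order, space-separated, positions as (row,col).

Step 1: p0:(1,4)->(0,4) | p1:(1,3)->(0,3)->EXIT | p2:(3,3)->(2,3) | p3:(3,5)->(2,5)
Step 2: p0:(0,4)->(0,3)->EXIT | p1:escaped | p2:(2,3)->(1,3) | p3:(2,5)->(1,5)
Step 3: p0:escaped | p1:escaped | p2:(1,3)->(0,3)->EXIT | p3:(1,5)->(0,5)
Step 4: p0:escaped | p1:escaped | p2:escaped | p3:(0,5)->(0,4)

ESCAPED ESCAPED ESCAPED (0,4)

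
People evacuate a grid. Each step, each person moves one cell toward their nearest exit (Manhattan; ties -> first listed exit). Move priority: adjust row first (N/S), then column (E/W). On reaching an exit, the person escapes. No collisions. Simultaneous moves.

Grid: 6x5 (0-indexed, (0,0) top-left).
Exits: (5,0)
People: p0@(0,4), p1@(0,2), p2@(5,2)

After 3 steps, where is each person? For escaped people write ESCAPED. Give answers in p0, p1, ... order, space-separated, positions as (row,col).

Step 1: p0:(0,4)->(1,4) | p1:(0,2)->(1,2) | p2:(5,2)->(5,1)
Step 2: p0:(1,4)->(2,4) | p1:(1,2)->(2,2) | p2:(5,1)->(5,0)->EXIT
Step 3: p0:(2,4)->(3,4) | p1:(2,2)->(3,2) | p2:escaped

(3,4) (3,2) ESCAPED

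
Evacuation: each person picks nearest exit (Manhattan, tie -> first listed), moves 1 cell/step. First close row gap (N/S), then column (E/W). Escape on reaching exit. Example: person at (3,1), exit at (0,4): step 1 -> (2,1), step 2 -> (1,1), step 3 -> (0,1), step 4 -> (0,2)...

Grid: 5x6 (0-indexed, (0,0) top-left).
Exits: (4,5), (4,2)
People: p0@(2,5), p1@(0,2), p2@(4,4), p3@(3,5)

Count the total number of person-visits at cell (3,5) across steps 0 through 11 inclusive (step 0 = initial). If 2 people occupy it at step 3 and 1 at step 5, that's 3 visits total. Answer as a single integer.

Answer: 2

Derivation:
Step 0: p0@(2,5) p1@(0,2) p2@(4,4) p3@(3,5) -> at (3,5): 1 [p3], cum=1
Step 1: p0@(3,5) p1@(1,2) p2@ESC p3@ESC -> at (3,5): 1 [p0], cum=2
Step 2: p0@ESC p1@(2,2) p2@ESC p3@ESC -> at (3,5): 0 [-], cum=2
Step 3: p0@ESC p1@(3,2) p2@ESC p3@ESC -> at (3,5): 0 [-], cum=2
Step 4: p0@ESC p1@ESC p2@ESC p3@ESC -> at (3,5): 0 [-], cum=2
Total visits = 2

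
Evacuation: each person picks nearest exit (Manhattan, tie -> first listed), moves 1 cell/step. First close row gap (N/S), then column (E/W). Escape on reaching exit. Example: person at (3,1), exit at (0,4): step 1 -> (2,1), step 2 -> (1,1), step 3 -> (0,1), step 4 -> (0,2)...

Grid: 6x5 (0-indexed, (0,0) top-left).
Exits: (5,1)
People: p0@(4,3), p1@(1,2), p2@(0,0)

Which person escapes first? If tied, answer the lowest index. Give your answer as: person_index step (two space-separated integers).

Answer: 0 3

Derivation:
Step 1: p0:(4,3)->(5,3) | p1:(1,2)->(2,2) | p2:(0,0)->(1,0)
Step 2: p0:(5,3)->(5,2) | p1:(2,2)->(3,2) | p2:(1,0)->(2,0)
Step 3: p0:(5,2)->(5,1)->EXIT | p1:(3,2)->(4,2) | p2:(2,0)->(3,0)
Step 4: p0:escaped | p1:(4,2)->(5,2) | p2:(3,0)->(4,0)
Step 5: p0:escaped | p1:(5,2)->(5,1)->EXIT | p2:(4,0)->(5,0)
Step 6: p0:escaped | p1:escaped | p2:(5,0)->(5,1)->EXIT
Exit steps: [3, 5, 6]
First to escape: p0 at step 3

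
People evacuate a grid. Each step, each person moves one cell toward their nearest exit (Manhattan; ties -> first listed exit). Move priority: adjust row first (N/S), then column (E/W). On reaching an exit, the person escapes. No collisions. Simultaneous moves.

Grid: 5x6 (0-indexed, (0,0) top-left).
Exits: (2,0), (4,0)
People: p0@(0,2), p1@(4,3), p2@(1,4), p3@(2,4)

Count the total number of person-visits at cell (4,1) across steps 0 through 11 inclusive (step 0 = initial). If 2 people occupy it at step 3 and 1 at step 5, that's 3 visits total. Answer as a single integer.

Answer: 1

Derivation:
Step 0: p0@(0,2) p1@(4,3) p2@(1,4) p3@(2,4) -> at (4,1): 0 [-], cum=0
Step 1: p0@(1,2) p1@(4,2) p2@(2,4) p3@(2,3) -> at (4,1): 0 [-], cum=0
Step 2: p0@(2,2) p1@(4,1) p2@(2,3) p3@(2,2) -> at (4,1): 1 [p1], cum=1
Step 3: p0@(2,1) p1@ESC p2@(2,2) p3@(2,1) -> at (4,1): 0 [-], cum=1
Step 4: p0@ESC p1@ESC p2@(2,1) p3@ESC -> at (4,1): 0 [-], cum=1
Step 5: p0@ESC p1@ESC p2@ESC p3@ESC -> at (4,1): 0 [-], cum=1
Total visits = 1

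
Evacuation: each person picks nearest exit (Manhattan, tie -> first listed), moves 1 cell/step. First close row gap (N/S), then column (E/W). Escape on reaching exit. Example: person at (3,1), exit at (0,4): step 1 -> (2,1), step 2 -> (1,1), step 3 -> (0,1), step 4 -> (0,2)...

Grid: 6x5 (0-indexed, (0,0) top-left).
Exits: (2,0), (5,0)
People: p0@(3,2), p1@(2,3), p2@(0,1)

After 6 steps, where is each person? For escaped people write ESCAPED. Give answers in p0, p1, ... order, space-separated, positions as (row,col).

Step 1: p0:(3,2)->(2,2) | p1:(2,3)->(2,2) | p2:(0,1)->(1,1)
Step 2: p0:(2,2)->(2,1) | p1:(2,2)->(2,1) | p2:(1,1)->(2,1)
Step 3: p0:(2,1)->(2,0)->EXIT | p1:(2,1)->(2,0)->EXIT | p2:(2,1)->(2,0)->EXIT

ESCAPED ESCAPED ESCAPED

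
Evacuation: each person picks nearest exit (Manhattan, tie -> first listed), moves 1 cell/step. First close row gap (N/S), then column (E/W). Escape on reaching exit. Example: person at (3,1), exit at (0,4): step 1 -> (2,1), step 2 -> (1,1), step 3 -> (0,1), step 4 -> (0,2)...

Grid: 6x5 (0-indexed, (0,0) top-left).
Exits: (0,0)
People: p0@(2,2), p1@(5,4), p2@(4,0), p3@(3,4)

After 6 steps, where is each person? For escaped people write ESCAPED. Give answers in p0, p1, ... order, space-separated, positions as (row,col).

Step 1: p0:(2,2)->(1,2) | p1:(5,4)->(4,4) | p2:(4,0)->(3,0) | p3:(3,4)->(2,4)
Step 2: p0:(1,2)->(0,2) | p1:(4,4)->(3,4) | p2:(3,0)->(2,0) | p3:(2,4)->(1,4)
Step 3: p0:(0,2)->(0,1) | p1:(3,4)->(2,4) | p2:(2,0)->(1,0) | p3:(1,4)->(0,4)
Step 4: p0:(0,1)->(0,0)->EXIT | p1:(2,4)->(1,4) | p2:(1,0)->(0,0)->EXIT | p3:(0,4)->(0,3)
Step 5: p0:escaped | p1:(1,4)->(0,4) | p2:escaped | p3:(0,3)->(0,2)
Step 6: p0:escaped | p1:(0,4)->(0,3) | p2:escaped | p3:(0,2)->(0,1)

ESCAPED (0,3) ESCAPED (0,1)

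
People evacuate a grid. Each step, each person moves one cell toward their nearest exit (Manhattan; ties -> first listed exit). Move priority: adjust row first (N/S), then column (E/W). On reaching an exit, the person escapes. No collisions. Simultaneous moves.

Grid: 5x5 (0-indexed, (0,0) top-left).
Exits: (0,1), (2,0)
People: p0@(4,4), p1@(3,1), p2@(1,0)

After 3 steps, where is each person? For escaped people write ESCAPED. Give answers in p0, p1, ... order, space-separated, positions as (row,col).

Step 1: p0:(4,4)->(3,4) | p1:(3,1)->(2,1) | p2:(1,0)->(2,0)->EXIT
Step 2: p0:(3,4)->(2,4) | p1:(2,1)->(2,0)->EXIT | p2:escaped
Step 3: p0:(2,4)->(2,3) | p1:escaped | p2:escaped

(2,3) ESCAPED ESCAPED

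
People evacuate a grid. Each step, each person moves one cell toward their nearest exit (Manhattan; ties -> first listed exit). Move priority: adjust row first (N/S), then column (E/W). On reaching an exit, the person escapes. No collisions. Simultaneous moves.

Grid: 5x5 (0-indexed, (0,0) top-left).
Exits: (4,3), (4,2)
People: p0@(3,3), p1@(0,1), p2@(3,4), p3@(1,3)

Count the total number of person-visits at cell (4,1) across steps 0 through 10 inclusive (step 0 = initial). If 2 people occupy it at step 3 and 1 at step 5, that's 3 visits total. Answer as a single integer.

Step 0: p0@(3,3) p1@(0,1) p2@(3,4) p3@(1,3) -> at (4,1): 0 [-], cum=0
Step 1: p0@ESC p1@(1,1) p2@(4,4) p3@(2,3) -> at (4,1): 0 [-], cum=0
Step 2: p0@ESC p1@(2,1) p2@ESC p3@(3,3) -> at (4,1): 0 [-], cum=0
Step 3: p0@ESC p1@(3,1) p2@ESC p3@ESC -> at (4,1): 0 [-], cum=0
Step 4: p0@ESC p1@(4,1) p2@ESC p3@ESC -> at (4,1): 1 [p1], cum=1
Step 5: p0@ESC p1@ESC p2@ESC p3@ESC -> at (4,1): 0 [-], cum=1
Total visits = 1

Answer: 1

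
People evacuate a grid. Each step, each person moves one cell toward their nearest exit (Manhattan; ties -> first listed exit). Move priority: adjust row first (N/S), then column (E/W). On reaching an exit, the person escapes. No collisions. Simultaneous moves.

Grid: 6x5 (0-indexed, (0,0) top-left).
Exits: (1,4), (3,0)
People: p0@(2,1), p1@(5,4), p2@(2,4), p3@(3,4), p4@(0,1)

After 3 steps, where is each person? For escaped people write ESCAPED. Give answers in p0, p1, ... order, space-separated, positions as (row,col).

Step 1: p0:(2,1)->(3,1) | p1:(5,4)->(4,4) | p2:(2,4)->(1,4)->EXIT | p3:(3,4)->(2,4) | p4:(0,1)->(1,1)
Step 2: p0:(3,1)->(3,0)->EXIT | p1:(4,4)->(3,4) | p2:escaped | p3:(2,4)->(1,4)->EXIT | p4:(1,1)->(1,2)
Step 3: p0:escaped | p1:(3,4)->(2,4) | p2:escaped | p3:escaped | p4:(1,2)->(1,3)

ESCAPED (2,4) ESCAPED ESCAPED (1,3)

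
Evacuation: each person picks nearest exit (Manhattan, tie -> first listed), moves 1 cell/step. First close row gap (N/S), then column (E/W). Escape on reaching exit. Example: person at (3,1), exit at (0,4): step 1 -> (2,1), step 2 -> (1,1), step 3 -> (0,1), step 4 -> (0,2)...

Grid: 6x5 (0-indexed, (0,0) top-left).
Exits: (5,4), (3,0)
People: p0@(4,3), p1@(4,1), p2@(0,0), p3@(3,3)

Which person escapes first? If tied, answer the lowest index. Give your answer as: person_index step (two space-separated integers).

Answer: 0 2

Derivation:
Step 1: p0:(4,3)->(5,3) | p1:(4,1)->(3,1) | p2:(0,0)->(1,0) | p3:(3,3)->(4,3)
Step 2: p0:(5,3)->(5,4)->EXIT | p1:(3,1)->(3,0)->EXIT | p2:(1,0)->(2,0) | p3:(4,3)->(5,3)
Step 3: p0:escaped | p1:escaped | p2:(2,0)->(3,0)->EXIT | p3:(5,3)->(5,4)->EXIT
Exit steps: [2, 2, 3, 3]
First to escape: p0 at step 2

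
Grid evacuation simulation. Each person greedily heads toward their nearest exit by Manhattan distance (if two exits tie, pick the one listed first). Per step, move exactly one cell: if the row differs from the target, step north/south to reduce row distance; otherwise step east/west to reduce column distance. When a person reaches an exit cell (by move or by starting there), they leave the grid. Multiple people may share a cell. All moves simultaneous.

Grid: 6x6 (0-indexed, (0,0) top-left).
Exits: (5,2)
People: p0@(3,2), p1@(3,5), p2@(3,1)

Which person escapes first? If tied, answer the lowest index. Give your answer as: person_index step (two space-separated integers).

Step 1: p0:(3,2)->(4,2) | p1:(3,5)->(4,5) | p2:(3,1)->(4,1)
Step 2: p0:(4,2)->(5,2)->EXIT | p1:(4,5)->(5,5) | p2:(4,1)->(5,1)
Step 3: p0:escaped | p1:(5,5)->(5,4) | p2:(5,1)->(5,2)->EXIT
Step 4: p0:escaped | p1:(5,4)->(5,3) | p2:escaped
Step 5: p0:escaped | p1:(5,3)->(5,2)->EXIT | p2:escaped
Exit steps: [2, 5, 3]
First to escape: p0 at step 2

Answer: 0 2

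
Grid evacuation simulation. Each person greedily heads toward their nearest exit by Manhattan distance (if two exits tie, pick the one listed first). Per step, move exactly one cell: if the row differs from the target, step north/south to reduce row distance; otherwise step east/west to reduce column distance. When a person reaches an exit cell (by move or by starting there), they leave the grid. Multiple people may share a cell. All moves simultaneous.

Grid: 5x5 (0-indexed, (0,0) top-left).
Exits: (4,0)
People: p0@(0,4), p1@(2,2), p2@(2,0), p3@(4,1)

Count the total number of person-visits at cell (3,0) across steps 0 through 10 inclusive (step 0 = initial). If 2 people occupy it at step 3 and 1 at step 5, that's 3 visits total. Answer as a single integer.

Answer: 1

Derivation:
Step 0: p0@(0,4) p1@(2,2) p2@(2,0) p3@(4,1) -> at (3,0): 0 [-], cum=0
Step 1: p0@(1,4) p1@(3,2) p2@(3,0) p3@ESC -> at (3,0): 1 [p2], cum=1
Step 2: p0@(2,4) p1@(4,2) p2@ESC p3@ESC -> at (3,0): 0 [-], cum=1
Step 3: p0@(3,4) p1@(4,1) p2@ESC p3@ESC -> at (3,0): 0 [-], cum=1
Step 4: p0@(4,4) p1@ESC p2@ESC p3@ESC -> at (3,0): 0 [-], cum=1
Step 5: p0@(4,3) p1@ESC p2@ESC p3@ESC -> at (3,0): 0 [-], cum=1
Step 6: p0@(4,2) p1@ESC p2@ESC p3@ESC -> at (3,0): 0 [-], cum=1
Step 7: p0@(4,1) p1@ESC p2@ESC p3@ESC -> at (3,0): 0 [-], cum=1
Step 8: p0@ESC p1@ESC p2@ESC p3@ESC -> at (3,0): 0 [-], cum=1
Total visits = 1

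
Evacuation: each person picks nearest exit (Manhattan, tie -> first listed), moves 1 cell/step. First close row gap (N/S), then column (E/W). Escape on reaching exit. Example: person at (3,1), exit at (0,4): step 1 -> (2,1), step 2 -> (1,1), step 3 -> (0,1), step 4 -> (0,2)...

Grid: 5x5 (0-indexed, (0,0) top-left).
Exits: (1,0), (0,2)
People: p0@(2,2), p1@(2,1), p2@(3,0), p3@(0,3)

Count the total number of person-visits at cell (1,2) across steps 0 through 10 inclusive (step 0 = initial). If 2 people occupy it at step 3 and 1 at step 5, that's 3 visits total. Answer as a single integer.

Step 0: p0@(2,2) p1@(2,1) p2@(3,0) p3@(0,3) -> at (1,2): 0 [-], cum=0
Step 1: p0@(1,2) p1@(1,1) p2@(2,0) p3@ESC -> at (1,2): 1 [p0], cum=1
Step 2: p0@ESC p1@ESC p2@ESC p3@ESC -> at (1,2): 0 [-], cum=1
Total visits = 1

Answer: 1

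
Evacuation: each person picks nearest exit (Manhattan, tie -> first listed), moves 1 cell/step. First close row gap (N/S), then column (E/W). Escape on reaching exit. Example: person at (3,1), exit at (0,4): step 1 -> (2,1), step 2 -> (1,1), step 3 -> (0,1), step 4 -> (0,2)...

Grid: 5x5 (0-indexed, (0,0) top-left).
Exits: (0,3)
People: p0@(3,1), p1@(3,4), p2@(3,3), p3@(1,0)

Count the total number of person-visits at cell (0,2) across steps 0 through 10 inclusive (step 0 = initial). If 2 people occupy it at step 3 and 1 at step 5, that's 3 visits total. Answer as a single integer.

Answer: 2

Derivation:
Step 0: p0@(3,1) p1@(3,4) p2@(3,3) p3@(1,0) -> at (0,2): 0 [-], cum=0
Step 1: p0@(2,1) p1@(2,4) p2@(2,3) p3@(0,0) -> at (0,2): 0 [-], cum=0
Step 2: p0@(1,1) p1@(1,4) p2@(1,3) p3@(0,1) -> at (0,2): 0 [-], cum=0
Step 3: p0@(0,1) p1@(0,4) p2@ESC p3@(0,2) -> at (0,2): 1 [p3], cum=1
Step 4: p0@(0,2) p1@ESC p2@ESC p3@ESC -> at (0,2): 1 [p0], cum=2
Step 5: p0@ESC p1@ESC p2@ESC p3@ESC -> at (0,2): 0 [-], cum=2
Total visits = 2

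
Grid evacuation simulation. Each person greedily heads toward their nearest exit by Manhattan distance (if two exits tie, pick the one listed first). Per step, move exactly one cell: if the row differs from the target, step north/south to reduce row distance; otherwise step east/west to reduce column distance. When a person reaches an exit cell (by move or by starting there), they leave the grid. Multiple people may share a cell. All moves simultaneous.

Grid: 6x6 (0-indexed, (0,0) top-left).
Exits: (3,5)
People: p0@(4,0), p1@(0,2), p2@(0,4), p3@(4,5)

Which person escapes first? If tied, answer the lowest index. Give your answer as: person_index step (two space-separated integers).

Step 1: p0:(4,0)->(3,0) | p1:(0,2)->(1,2) | p2:(0,4)->(1,4) | p3:(4,5)->(3,5)->EXIT
Step 2: p0:(3,0)->(3,1) | p1:(1,2)->(2,2) | p2:(1,4)->(2,4) | p3:escaped
Step 3: p0:(3,1)->(3,2) | p1:(2,2)->(3,2) | p2:(2,4)->(3,4) | p3:escaped
Step 4: p0:(3,2)->(3,3) | p1:(3,2)->(3,3) | p2:(3,4)->(3,5)->EXIT | p3:escaped
Step 5: p0:(3,3)->(3,4) | p1:(3,3)->(3,4) | p2:escaped | p3:escaped
Step 6: p0:(3,4)->(3,5)->EXIT | p1:(3,4)->(3,5)->EXIT | p2:escaped | p3:escaped
Exit steps: [6, 6, 4, 1]
First to escape: p3 at step 1

Answer: 3 1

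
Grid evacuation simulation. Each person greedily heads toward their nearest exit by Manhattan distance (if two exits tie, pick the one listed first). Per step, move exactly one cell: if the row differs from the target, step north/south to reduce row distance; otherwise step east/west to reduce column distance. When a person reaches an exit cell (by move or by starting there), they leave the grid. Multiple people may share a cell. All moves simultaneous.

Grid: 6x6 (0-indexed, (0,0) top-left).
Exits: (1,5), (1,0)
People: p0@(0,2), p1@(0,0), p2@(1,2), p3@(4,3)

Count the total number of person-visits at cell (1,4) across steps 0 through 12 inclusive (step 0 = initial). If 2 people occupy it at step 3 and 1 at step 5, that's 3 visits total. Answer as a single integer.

Step 0: p0@(0,2) p1@(0,0) p2@(1,2) p3@(4,3) -> at (1,4): 0 [-], cum=0
Step 1: p0@(1,2) p1@ESC p2@(1,1) p3@(3,3) -> at (1,4): 0 [-], cum=0
Step 2: p0@(1,1) p1@ESC p2@ESC p3@(2,3) -> at (1,4): 0 [-], cum=0
Step 3: p0@ESC p1@ESC p2@ESC p3@(1,3) -> at (1,4): 0 [-], cum=0
Step 4: p0@ESC p1@ESC p2@ESC p3@(1,4) -> at (1,4): 1 [p3], cum=1
Step 5: p0@ESC p1@ESC p2@ESC p3@ESC -> at (1,4): 0 [-], cum=1
Total visits = 1

Answer: 1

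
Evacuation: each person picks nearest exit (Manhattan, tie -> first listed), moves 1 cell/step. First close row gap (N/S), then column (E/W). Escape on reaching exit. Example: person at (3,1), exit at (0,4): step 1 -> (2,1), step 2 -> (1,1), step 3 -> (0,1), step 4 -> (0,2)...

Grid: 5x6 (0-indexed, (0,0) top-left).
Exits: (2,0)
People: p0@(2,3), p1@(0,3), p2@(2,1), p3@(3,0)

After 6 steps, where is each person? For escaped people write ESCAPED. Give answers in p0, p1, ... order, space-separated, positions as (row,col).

Step 1: p0:(2,3)->(2,2) | p1:(0,3)->(1,3) | p2:(2,1)->(2,0)->EXIT | p3:(3,0)->(2,0)->EXIT
Step 2: p0:(2,2)->(2,1) | p1:(1,3)->(2,3) | p2:escaped | p3:escaped
Step 3: p0:(2,1)->(2,0)->EXIT | p1:(2,3)->(2,2) | p2:escaped | p3:escaped
Step 4: p0:escaped | p1:(2,2)->(2,1) | p2:escaped | p3:escaped
Step 5: p0:escaped | p1:(2,1)->(2,0)->EXIT | p2:escaped | p3:escaped

ESCAPED ESCAPED ESCAPED ESCAPED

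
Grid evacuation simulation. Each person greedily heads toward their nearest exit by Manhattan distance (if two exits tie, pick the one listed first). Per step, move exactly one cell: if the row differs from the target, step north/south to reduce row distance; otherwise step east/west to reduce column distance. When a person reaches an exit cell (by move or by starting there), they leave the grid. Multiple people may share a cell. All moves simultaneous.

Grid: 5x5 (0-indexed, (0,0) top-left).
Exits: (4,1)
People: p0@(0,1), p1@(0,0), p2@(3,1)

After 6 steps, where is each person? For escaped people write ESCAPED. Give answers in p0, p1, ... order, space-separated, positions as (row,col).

Step 1: p0:(0,1)->(1,1) | p1:(0,0)->(1,0) | p2:(3,1)->(4,1)->EXIT
Step 2: p0:(1,1)->(2,1) | p1:(1,0)->(2,0) | p2:escaped
Step 3: p0:(2,1)->(3,1) | p1:(2,0)->(3,0) | p2:escaped
Step 4: p0:(3,1)->(4,1)->EXIT | p1:(3,0)->(4,0) | p2:escaped
Step 5: p0:escaped | p1:(4,0)->(4,1)->EXIT | p2:escaped

ESCAPED ESCAPED ESCAPED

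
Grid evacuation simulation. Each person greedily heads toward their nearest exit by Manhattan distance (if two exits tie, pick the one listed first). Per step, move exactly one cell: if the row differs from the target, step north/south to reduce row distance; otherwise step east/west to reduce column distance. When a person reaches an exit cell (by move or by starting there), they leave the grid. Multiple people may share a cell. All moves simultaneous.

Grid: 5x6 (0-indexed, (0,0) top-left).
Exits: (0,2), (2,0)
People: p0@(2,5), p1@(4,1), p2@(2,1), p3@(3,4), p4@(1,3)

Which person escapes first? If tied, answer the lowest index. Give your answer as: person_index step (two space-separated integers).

Step 1: p0:(2,5)->(1,5) | p1:(4,1)->(3,1) | p2:(2,1)->(2,0)->EXIT | p3:(3,4)->(2,4) | p4:(1,3)->(0,3)
Step 2: p0:(1,5)->(0,5) | p1:(3,1)->(2,1) | p2:escaped | p3:(2,4)->(1,4) | p4:(0,3)->(0,2)->EXIT
Step 3: p0:(0,5)->(0,4) | p1:(2,1)->(2,0)->EXIT | p2:escaped | p3:(1,4)->(0,4) | p4:escaped
Step 4: p0:(0,4)->(0,3) | p1:escaped | p2:escaped | p3:(0,4)->(0,3) | p4:escaped
Step 5: p0:(0,3)->(0,2)->EXIT | p1:escaped | p2:escaped | p3:(0,3)->(0,2)->EXIT | p4:escaped
Exit steps: [5, 3, 1, 5, 2]
First to escape: p2 at step 1

Answer: 2 1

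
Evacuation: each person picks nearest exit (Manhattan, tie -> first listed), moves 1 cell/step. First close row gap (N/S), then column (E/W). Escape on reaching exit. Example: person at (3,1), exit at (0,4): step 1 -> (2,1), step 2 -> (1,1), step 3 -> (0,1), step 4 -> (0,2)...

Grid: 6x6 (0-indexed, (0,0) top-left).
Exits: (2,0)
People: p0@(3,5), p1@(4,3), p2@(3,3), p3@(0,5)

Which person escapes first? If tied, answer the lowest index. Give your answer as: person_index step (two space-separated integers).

Answer: 2 4

Derivation:
Step 1: p0:(3,5)->(2,5) | p1:(4,3)->(3,3) | p2:(3,3)->(2,3) | p3:(0,5)->(1,5)
Step 2: p0:(2,5)->(2,4) | p1:(3,3)->(2,3) | p2:(2,3)->(2,2) | p3:(1,5)->(2,5)
Step 3: p0:(2,4)->(2,3) | p1:(2,3)->(2,2) | p2:(2,2)->(2,1) | p3:(2,5)->(2,4)
Step 4: p0:(2,3)->(2,2) | p1:(2,2)->(2,1) | p2:(2,1)->(2,0)->EXIT | p3:(2,4)->(2,3)
Step 5: p0:(2,2)->(2,1) | p1:(2,1)->(2,0)->EXIT | p2:escaped | p3:(2,3)->(2,2)
Step 6: p0:(2,1)->(2,0)->EXIT | p1:escaped | p2:escaped | p3:(2,2)->(2,1)
Step 7: p0:escaped | p1:escaped | p2:escaped | p3:(2,1)->(2,0)->EXIT
Exit steps: [6, 5, 4, 7]
First to escape: p2 at step 4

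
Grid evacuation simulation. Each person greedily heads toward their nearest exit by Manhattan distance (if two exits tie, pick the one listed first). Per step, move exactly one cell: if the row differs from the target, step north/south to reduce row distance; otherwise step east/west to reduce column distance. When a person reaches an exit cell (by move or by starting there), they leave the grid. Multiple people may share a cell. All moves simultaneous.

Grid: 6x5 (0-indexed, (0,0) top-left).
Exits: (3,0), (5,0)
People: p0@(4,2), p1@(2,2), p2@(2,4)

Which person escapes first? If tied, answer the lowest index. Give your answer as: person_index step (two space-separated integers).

Answer: 0 3

Derivation:
Step 1: p0:(4,2)->(3,2) | p1:(2,2)->(3,2) | p2:(2,4)->(3,4)
Step 2: p0:(3,2)->(3,1) | p1:(3,2)->(3,1) | p2:(3,4)->(3,3)
Step 3: p0:(3,1)->(3,0)->EXIT | p1:(3,1)->(3,0)->EXIT | p2:(3,3)->(3,2)
Step 4: p0:escaped | p1:escaped | p2:(3,2)->(3,1)
Step 5: p0:escaped | p1:escaped | p2:(3,1)->(3,0)->EXIT
Exit steps: [3, 3, 5]
First to escape: p0 at step 3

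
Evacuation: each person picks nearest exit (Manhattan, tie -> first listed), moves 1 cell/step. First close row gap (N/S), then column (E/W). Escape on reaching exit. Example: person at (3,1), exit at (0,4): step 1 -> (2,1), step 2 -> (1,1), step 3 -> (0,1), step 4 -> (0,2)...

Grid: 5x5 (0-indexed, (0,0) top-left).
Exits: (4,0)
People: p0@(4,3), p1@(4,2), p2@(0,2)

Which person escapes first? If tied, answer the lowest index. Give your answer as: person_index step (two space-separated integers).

Answer: 1 2

Derivation:
Step 1: p0:(4,3)->(4,2) | p1:(4,2)->(4,1) | p2:(0,2)->(1,2)
Step 2: p0:(4,2)->(4,1) | p1:(4,1)->(4,0)->EXIT | p2:(1,2)->(2,2)
Step 3: p0:(4,1)->(4,0)->EXIT | p1:escaped | p2:(2,2)->(3,2)
Step 4: p0:escaped | p1:escaped | p2:(3,2)->(4,2)
Step 5: p0:escaped | p1:escaped | p2:(4,2)->(4,1)
Step 6: p0:escaped | p1:escaped | p2:(4,1)->(4,0)->EXIT
Exit steps: [3, 2, 6]
First to escape: p1 at step 2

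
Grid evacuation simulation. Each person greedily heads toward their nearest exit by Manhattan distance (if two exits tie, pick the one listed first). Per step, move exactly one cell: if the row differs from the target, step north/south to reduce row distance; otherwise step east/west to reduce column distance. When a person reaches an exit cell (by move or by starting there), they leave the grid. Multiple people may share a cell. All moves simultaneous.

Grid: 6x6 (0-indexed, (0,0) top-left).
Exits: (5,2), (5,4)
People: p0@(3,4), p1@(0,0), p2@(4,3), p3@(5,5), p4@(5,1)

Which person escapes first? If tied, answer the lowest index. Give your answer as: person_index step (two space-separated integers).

Step 1: p0:(3,4)->(4,4) | p1:(0,0)->(1,0) | p2:(4,3)->(5,3) | p3:(5,5)->(5,4)->EXIT | p4:(5,1)->(5,2)->EXIT
Step 2: p0:(4,4)->(5,4)->EXIT | p1:(1,0)->(2,0) | p2:(5,3)->(5,2)->EXIT | p3:escaped | p4:escaped
Step 3: p0:escaped | p1:(2,0)->(3,0) | p2:escaped | p3:escaped | p4:escaped
Step 4: p0:escaped | p1:(3,0)->(4,0) | p2:escaped | p3:escaped | p4:escaped
Step 5: p0:escaped | p1:(4,0)->(5,0) | p2:escaped | p3:escaped | p4:escaped
Step 6: p0:escaped | p1:(5,0)->(5,1) | p2:escaped | p3:escaped | p4:escaped
Step 7: p0:escaped | p1:(5,1)->(5,2)->EXIT | p2:escaped | p3:escaped | p4:escaped
Exit steps: [2, 7, 2, 1, 1]
First to escape: p3 at step 1

Answer: 3 1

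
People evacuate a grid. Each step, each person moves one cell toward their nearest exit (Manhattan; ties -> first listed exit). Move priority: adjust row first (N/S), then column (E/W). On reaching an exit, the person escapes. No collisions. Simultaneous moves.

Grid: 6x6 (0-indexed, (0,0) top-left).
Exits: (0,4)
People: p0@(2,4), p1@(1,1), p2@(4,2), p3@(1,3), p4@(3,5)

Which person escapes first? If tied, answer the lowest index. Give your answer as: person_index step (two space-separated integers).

Step 1: p0:(2,4)->(1,4) | p1:(1,1)->(0,1) | p2:(4,2)->(3,2) | p3:(1,3)->(0,3) | p4:(3,5)->(2,5)
Step 2: p0:(1,4)->(0,4)->EXIT | p1:(0,1)->(0,2) | p2:(3,2)->(2,2) | p3:(0,3)->(0,4)->EXIT | p4:(2,5)->(1,5)
Step 3: p0:escaped | p1:(0,2)->(0,3) | p2:(2,2)->(1,2) | p3:escaped | p4:(1,5)->(0,5)
Step 4: p0:escaped | p1:(0,3)->(0,4)->EXIT | p2:(1,2)->(0,2) | p3:escaped | p4:(0,5)->(0,4)->EXIT
Step 5: p0:escaped | p1:escaped | p2:(0,2)->(0,3) | p3:escaped | p4:escaped
Step 6: p0:escaped | p1:escaped | p2:(0,3)->(0,4)->EXIT | p3:escaped | p4:escaped
Exit steps: [2, 4, 6, 2, 4]
First to escape: p0 at step 2

Answer: 0 2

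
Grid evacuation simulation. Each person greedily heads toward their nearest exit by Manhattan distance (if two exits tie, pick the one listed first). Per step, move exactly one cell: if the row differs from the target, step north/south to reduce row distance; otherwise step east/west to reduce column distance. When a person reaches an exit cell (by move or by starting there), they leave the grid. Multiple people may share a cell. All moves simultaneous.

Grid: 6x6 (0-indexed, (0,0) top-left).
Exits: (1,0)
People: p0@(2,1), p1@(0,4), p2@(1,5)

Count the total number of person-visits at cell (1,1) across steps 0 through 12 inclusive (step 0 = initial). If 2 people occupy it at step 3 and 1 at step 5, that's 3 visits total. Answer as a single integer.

Answer: 3

Derivation:
Step 0: p0@(2,1) p1@(0,4) p2@(1,5) -> at (1,1): 0 [-], cum=0
Step 1: p0@(1,1) p1@(1,4) p2@(1,4) -> at (1,1): 1 [p0], cum=1
Step 2: p0@ESC p1@(1,3) p2@(1,3) -> at (1,1): 0 [-], cum=1
Step 3: p0@ESC p1@(1,2) p2@(1,2) -> at (1,1): 0 [-], cum=1
Step 4: p0@ESC p1@(1,1) p2@(1,1) -> at (1,1): 2 [p1,p2], cum=3
Step 5: p0@ESC p1@ESC p2@ESC -> at (1,1): 0 [-], cum=3
Total visits = 3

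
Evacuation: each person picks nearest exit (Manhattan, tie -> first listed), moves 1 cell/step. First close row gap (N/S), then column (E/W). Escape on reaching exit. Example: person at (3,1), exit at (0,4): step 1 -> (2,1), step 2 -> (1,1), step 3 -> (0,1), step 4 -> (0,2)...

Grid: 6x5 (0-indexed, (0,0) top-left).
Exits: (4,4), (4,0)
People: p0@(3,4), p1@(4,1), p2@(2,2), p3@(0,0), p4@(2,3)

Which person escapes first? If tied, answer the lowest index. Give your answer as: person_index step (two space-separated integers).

Answer: 0 1

Derivation:
Step 1: p0:(3,4)->(4,4)->EXIT | p1:(4,1)->(4,0)->EXIT | p2:(2,2)->(3,2) | p3:(0,0)->(1,0) | p4:(2,3)->(3,3)
Step 2: p0:escaped | p1:escaped | p2:(3,2)->(4,2) | p3:(1,0)->(2,0) | p4:(3,3)->(4,3)
Step 3: p0:escaped | p1:escaped | p2:(4,2)->(4,3) | p3:(2,0)->(3,0) | p4:(4,3)->(4,4)->EXIT
Step 4: p0:escaped | p1:escaped | p2:(4,3)->(4,4)->EXIT | p3:(3,0)->(4,0)->EXIT | p4:escaped
Exit steps: [1, 1, 4, 4, 3]
First to escape: p0 at step 1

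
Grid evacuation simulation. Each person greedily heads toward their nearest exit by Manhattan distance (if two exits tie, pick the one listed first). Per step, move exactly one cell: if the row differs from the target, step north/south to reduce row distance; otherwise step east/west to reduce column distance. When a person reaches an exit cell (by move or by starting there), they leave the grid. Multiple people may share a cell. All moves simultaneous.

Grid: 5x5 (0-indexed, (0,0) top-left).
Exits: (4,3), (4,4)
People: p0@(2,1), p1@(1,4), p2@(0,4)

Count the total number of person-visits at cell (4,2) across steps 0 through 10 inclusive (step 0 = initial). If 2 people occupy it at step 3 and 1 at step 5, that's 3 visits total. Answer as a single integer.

Step 0: p0@(2,1) p1@(1,4) p2@(0,4) -> at (4,2): 0 [-], cum=0
Step 1: p0@(3,1) p1@(2,4) p2@(1,4) -> at (4,2): 0 [-], cum=0
Step 2: p0@(4,1) p1@(3,4) p2@(2,4) -> at (4,2): 0 [-], cum=0
Step 3: p0@(4,2) p1@ESC p2@(3,4) -> at (4,2): 1 [p0], cum=1
Step 4: p0@ESC p1@ESC p2@ESC -> at (4,2): 0 [-], cum=1
Total visits = 1

Answer: 1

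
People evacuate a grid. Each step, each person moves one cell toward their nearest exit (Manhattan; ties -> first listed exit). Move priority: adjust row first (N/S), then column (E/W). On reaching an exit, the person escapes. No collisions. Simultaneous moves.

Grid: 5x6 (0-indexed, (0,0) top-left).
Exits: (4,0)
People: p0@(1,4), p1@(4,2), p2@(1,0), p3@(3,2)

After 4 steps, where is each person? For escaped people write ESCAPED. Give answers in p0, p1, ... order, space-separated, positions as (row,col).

Step 1: p0:(1,4)->(2,4) | p1:(4,2)->(4,1) | p2:(1,0)->(2,0) | p3:(3,2)->(4,2)
Step 2: p0:(2,4)->(3,4) | p1:(4,1)->(4,0)->EXIT | p2:(2,0)->(3,0) | p3:(4,2)->(4,1)
Step 3: p0:(3,4)->(4,4) | p1:escaped | p2:(3,0)->(4,0)->EXIT | p3:(4,1)->(4,0)->EXIT
Step 4: p0:(4,4)->(4,3) | p1:escaped | p2:escaped | p3:escaped

(4,3) ESCAPED ESCAPED ESCAPED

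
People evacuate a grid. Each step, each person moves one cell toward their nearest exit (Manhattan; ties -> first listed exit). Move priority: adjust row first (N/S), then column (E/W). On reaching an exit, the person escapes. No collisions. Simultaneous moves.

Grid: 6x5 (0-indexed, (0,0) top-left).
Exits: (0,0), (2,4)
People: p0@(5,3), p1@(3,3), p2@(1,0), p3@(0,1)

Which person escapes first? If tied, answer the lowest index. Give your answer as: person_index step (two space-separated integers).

Step 1: p0:(5,3)->(4,3) | p1:(3,3)->(2,3) | p2:(1,0)->(0,0)->EXIT | p3:(0,1)->(0,0)->EXIT
Step 2: p0:(4,3)->(3,3) | p1:(2,3)->(2,4)->EXIT | p2:escaped | p3:escaped
Step 3: p0:(3,3)->(2,3) | p1:escaped | p2:escaped | p3:escaped
Step 4: p0:(2,3)->(2,4)->EXIT | p1:escaped | p2:escaped | p3:escaped
Exit steps: [4, 2, 1, 1]
First to escape: p2 at step 1

Answer: 2 1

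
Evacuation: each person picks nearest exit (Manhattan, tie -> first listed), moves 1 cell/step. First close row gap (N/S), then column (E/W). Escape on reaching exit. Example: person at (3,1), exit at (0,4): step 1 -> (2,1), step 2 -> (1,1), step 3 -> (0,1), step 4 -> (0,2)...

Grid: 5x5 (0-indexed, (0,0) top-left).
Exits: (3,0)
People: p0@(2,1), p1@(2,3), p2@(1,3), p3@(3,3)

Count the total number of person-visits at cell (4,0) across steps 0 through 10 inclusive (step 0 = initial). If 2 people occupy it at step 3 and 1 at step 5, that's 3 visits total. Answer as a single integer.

Answer: 0

Derivation:
Step 0: p0@(2,1) p1@(2,3) p2@(1,3) p3@(3,3) -> at (4,0): 0 [-], cum=0
Step 1: p0@(3,1) p1@(3,3) p2@(2,3) p3@(3,2) -> at (4,0): 0 [-], cum=0
Step 2: p0@ESC p1@(3,2) p2@(3,3) p3@(3,1) -> at (4,0): 0 [-], cum=0
Step 3: p0@ESC p1@(3,1) p2@(3,2) p3@ESC -> at (4,0): 0 [-], cum=0
Step 4: p0@ESC p1@ESC p2@(3,1) p3@ESC -> at (4,0): 0 [-], cum=0
Step 5: p0@ESC p1@ESC p2@ESC p3@ESC -> at (4,0): 0 [-], cum=0
Total visits = 0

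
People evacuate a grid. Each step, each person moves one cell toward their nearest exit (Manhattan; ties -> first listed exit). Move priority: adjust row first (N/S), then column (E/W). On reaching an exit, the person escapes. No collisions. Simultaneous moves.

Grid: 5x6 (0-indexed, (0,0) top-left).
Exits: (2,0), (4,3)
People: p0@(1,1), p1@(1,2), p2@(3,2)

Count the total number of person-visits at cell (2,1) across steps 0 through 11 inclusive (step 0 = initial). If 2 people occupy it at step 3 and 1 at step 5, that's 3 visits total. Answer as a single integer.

Answer: 2

Derivation:
Step 0: p0@(1,1) p1@(1,2) p2@(3,2) -> at (2,1): 0 [-], cum=0
Step 1: p0@(2,1) p1@(2,2) p2@(4,2) -> at (2,1): 1 [p0], cum=1
Step 2: p0@ESC p1@(2,1) p2@ESC -> at (2,1): 1 [p1], cum=2
Step 3: p0@ESC p1@ESC p2@ESC -> at (2,1): 0 [-], cum=2
Total visits = 2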